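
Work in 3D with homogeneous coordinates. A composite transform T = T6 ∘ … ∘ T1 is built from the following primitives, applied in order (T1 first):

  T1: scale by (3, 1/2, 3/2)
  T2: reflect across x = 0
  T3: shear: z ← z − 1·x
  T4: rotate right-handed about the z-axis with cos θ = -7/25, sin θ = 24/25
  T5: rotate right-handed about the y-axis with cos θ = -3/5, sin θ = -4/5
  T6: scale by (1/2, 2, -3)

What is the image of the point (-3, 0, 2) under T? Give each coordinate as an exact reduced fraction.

T1 scale by (3, 1/2, 3/2): (-3, 0, 2) → (-9, 0, 3)
T2 reflect across x = 0: (-9, 0, 3) → (9, 0, 3)
T3 shear: z ← z − 1·x: (9, 0, 3) → (9, 0, -6)
T4 rotate right-handed about the z-axis with cos θ = -7/25, sin θ = 24/25: (9, 0, -6) → (-63/25, 216/25, -6)
T5 rotate right-handed about the y-axis with cos θ = -3/5, sin θ = -4/5: (-63/25, 216/25, -6) → (789/125, 216/25, 198/125)
T6 scale by (1/2, 2, -3): (789/125, 216/25, 198/125) → (789/250, 432/25, -594/125)

T(p) = (789/250, 432/25, -594/125)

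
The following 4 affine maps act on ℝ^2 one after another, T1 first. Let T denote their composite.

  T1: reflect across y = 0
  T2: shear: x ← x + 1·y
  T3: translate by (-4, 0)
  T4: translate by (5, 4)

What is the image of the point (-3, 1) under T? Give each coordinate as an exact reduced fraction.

T1 reflect across y = 0: (-3, 1) → (-3, -1)
T2 shear: x ← x + 1·y: (-3, -1) → (-4, -1)
T3 translate by (-4, 0): (-4, -1) → (-8, -1)
T4 translate by (5, 4): (-8, -1) → (-3, 3)

T(p) = (-3, 3)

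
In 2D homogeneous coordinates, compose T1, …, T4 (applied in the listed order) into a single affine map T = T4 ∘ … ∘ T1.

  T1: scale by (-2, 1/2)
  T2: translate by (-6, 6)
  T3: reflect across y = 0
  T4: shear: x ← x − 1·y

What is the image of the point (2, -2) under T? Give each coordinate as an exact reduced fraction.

T1 scale by (-2, 1/2): (2, -2) → (-4, -1)
T2 translate by (-6, 6): (-4, -1) → (-10, 5)
T3 reflect across y = 0: (-10, 5) → (-10, -5)
T4 shear: x ← x − 1·y: (-10, -5) → (-5, -5)

T(p) = (-5, -5)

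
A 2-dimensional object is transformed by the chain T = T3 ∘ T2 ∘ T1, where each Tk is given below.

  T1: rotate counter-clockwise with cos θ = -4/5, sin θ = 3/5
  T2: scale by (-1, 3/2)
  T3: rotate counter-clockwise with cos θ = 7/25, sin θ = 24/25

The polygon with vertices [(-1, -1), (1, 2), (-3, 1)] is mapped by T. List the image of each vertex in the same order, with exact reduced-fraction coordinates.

T1 rotate counter-clockwise with cos θ = -4/5, sin θ = 3/5: (-1, -1) → (7/5, 1/5); (1, 2) → (-2, -1); (-3, 1) → (9/5, -13/5)
T2 scale by (-1, 3/2): (7/5, 1/5) → (-7/5, 3/10); (-2, -1) → (2, -3/2); (9/5, -13/5) → (-9/5, -39/10)
T3 rotate counter-clockwise with cos θ = 7/25, sin θ = 24/25: (-7/5, 3/10) → (-17/25, -63/50); (2, -3/2) → (2, 3/2); (-9/5, -39/10) → (81/25, -141/50)

image vertices: (-17/25, -63/50), (2, 3/2), (81/25, -141/50)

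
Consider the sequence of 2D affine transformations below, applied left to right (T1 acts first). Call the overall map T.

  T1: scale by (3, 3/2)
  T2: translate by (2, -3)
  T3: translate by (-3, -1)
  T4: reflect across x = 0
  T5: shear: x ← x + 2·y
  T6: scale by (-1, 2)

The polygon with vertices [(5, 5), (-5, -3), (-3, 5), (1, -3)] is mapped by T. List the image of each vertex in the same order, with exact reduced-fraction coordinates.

T1 scale by (3, 3/2): (5, 5) → (15, 15/2); (-5, -3) → (-15, -9/2); (-3, 5) → (-9, 15/2); (1, -3) → (3, -9/2)
T2 translate by (2, -3): (15, 15/2) → (17, 9/2); (-15, -9/2) → (-13, -15/2); (-9, 15/2) → (-7, 9/2); (3, -9/2) → (5, -15/2)
T3 translate by (-3, -1): (17, 9/2) → (14, 7/2); (-13, -15/2) → (-16, -17/2); (-7, 9/2) → (-10, 7/2); (5, -15/2) → (2, -17/2)
T4 reflect across x = 0: (14, 7/2) → (-14, 7/2); (-16, -17/2) → (16, -17/2); (-10, 7/2) → (10, 7/2); (2, -17/2) → (-2, -17/2)
T5 shear: x ← x + 2·y: (-14, 7/2) → (-7, 7/2); (16, -17/2) → (-1, -17/2); (10, 7/2) → (17, 7/2); (-2, -17/2) → (-19, -17/2)
T6 scale by (-1, 2): (-7, 7/2) → (7, 7); (-1, -17/2) → (1, -17); (17, 7/2) → (-17, 7); (-19, -17/2) → (19, -17)

image vertices: (7, 7), (1, -17), (-17, 7), (19, -17)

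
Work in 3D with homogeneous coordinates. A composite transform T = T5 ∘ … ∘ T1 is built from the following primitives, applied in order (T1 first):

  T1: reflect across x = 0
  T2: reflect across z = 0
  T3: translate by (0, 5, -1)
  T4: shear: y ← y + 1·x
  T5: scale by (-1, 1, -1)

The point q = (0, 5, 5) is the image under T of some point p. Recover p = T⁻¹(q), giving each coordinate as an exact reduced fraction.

T1 = [-1 0 0 0; 0 1 0 0; 0 0 1 0; 0 0 0 1]
T2·T1 = [-1 0 0 0; 0 1 0 0; 0 0 -1 0; 0 0 0 1]
T3·…·T1 = [-1 0 0 0; 0 1 0 5; 0 0 -1 -1; 0 0 0 1]
T4·…·T1 = [-1 0 0 0; -1 1 0 5; 0 0 -1 -1; 0 0 0 1]
T5·…·T1 = [1 0 0 0; -1 1 0 5; 0 0 1 1; 0 0 0 1]
det M = 1; M⁻¹ = [1 0 0 0; 1 1 0 -5; 0 0 1 -1; 0 0 0 1]
M⁻¹ · (0, 5, 5)ᵀ = (0, 0, 4)ᵀ

p = (0, 0, 4)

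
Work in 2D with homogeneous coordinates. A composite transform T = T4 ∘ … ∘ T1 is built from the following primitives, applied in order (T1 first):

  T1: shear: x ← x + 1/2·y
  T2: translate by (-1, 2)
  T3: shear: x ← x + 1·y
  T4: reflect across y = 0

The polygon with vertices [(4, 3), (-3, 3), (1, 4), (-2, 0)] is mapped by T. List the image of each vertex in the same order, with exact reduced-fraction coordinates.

image vertices: (19/2, -5), (5/2, -5), (8, -6), (-1, -2)

T1 shear: x ← x + 1/2·y: (4, 3) → (11/2, 3); (-3, 3) → (-3/2, 3); (1, 4) → (3, 4); (-2, 0) → (-2, 0)
T2 translate by (-1, 2): (11/2, 3) → (9/2, 5); (-3/2, 3) → (-5/2, 5); (3, 4) → (2, 6); (-2, 0) → (-3, 2)
T3 shear: x ← x + 1·y: (9/2, 5) → (19/2, 5); (-5/2, 5) → (5/2, 5); (2, 6) → (8, 6); (-3, 2) → (-1, 2)
T4 reflect across y = 0: (19/2, 5) → (19/2, -5); (5/2, 5) → (5/2, -5); (8, 6) → (8, -6); (-1, 2) → (-1, -2)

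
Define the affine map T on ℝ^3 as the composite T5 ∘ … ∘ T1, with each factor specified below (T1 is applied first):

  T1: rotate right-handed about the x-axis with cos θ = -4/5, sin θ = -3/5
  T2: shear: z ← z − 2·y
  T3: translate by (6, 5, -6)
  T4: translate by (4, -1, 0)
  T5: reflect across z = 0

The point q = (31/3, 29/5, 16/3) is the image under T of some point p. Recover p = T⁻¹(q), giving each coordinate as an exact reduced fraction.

T1 = [1 0 0 0; 0 -4/5 3/5 0; 0 -3/5 -4/5 0; 0 0 0 1]
T2·T1 = [1 0 0 0; 0 -4/5 3/5 0; 0 1 -2 0; 0 0 0 1]
T3·…·T1 = [1 0 0 6; 0 -4/5 3/5 5; 0 1 -2 -6; 0 0 0 1]
T4·…·T1 = [1 0 0 10; 0 -4/5 3/5 4; 0 1 -2 -6; 0 0 0 1]
T5·…·T1 = [1 0 0 10; 0 -4/5 3/5 4; 0 -1 2 6; 0 0 0 1]
det M = -1; M⁻¹ = [1 0 0 -10; 0 -2 3/5 22/5; 0 -1 4/5 -4/5; 0 0 0 1]
M⁻¹ · (31/3, 29/5, 16/3)ᵀ = (1/3, -4, -7/3)ᵀ

p = (1/3, -4, -7/3)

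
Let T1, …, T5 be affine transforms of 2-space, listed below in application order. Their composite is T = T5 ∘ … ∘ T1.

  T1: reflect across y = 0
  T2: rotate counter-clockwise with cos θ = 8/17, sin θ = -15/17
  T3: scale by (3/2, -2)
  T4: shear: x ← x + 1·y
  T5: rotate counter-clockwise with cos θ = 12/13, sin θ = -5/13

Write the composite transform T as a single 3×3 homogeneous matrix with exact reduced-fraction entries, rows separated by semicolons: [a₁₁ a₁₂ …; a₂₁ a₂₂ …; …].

T1 = [1 0 0; 0 -1 0; 0 0 1]
T2·T1 = [8/17 -15/17 0; -15/17 -8/17 0; 0 0 1]
T3·…·T1 = [12/17 -45/34 0; 30/17 16/17 0; 0 0 1]
T4·…·T1 = [42/17 -13/34 0; 30/17 16/17 0; 0 0 1]
T5·…·T1 = [654/221 2/221 0; 150/221 449/442 0; 0 0 1]

T = [654/221 2/221 0; 150/221 449/442 0; 0 0 1]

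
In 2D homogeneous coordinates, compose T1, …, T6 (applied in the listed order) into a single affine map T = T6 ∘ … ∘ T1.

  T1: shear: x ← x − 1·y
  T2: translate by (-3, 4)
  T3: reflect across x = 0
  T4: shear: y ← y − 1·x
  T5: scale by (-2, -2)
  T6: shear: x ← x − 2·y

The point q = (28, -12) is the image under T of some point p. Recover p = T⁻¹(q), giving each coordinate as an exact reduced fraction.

p = (5, 0)

T1 = [1 -1 0; 0 1 0; 0 0 1]
T2·T1 = [1 -1 -3; 0 1 4; 0 0 1]
T3·…·T1 = [-1 1 3; 0 1 4; 0 0 1]
T4·…·T1 = [-1 1 3; 1 0 1; 0 0 1]
T5·…·T1 = [2 -2 -6; -2 0 -2; 0 0 1]
T6·…·T1 = [6 -2 -2; -2 0 -2; 0 0 1]
det M = -4; M⁻¹ = [0 -1/2 -1; -1/2 -3/2 -4; 0 0 1]
M⁻¹ · (28, -12)ᵀ = (5, 0)ᵀ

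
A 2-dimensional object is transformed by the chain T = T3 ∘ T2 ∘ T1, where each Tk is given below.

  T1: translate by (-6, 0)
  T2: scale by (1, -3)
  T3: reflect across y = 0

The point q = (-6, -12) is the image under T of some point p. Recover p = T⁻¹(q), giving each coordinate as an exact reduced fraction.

p = (0, -4)

T1 = [1 0 -6; 0 1 0; 0 0 1]
T2·T1 = [1 0 -6; 0 -3 0; 0 0 1]
T3·…·T1 = [1 0 -6; 0 3 0; 0 0 1]
det M = 3; M⁻¹ = [1 0 6; 0 1/3 0; 0 0 1]
M⁻¹ · (-6, -12)ᵀ = (0, -4)ᵀ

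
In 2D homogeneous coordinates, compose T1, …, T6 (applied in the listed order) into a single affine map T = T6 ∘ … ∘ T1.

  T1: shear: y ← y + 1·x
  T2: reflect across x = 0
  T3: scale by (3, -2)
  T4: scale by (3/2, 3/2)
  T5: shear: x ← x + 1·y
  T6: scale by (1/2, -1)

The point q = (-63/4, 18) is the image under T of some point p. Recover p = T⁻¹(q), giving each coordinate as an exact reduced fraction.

p = (3, 3)

T1 = [1 0 0; 1 1 0; 0 0 1]
T2·T1 = [-1 0 0; 1 1 0; 0 0 1]
T3·…·T1 = [-3 0 0; -2 -2 0; 0 0 1]
T4·…·T1 = [-9/2 0 0; -3 -3 0; 0 0 1]
T5·…·T1 = [-15/2 -3 0; -3 -3 0; 0 0 1]
T6·…·T1 = [-15/4 -3/2 0; 3 3 0; 0 0 1]
det M = -27/4; M⁻¹ = [-4/9 -2/9 0; 4/9 5/9 0; 0 0 1]
M⁻¹ · (-63/4, 18)ᵀ = (3, 3)ᵀ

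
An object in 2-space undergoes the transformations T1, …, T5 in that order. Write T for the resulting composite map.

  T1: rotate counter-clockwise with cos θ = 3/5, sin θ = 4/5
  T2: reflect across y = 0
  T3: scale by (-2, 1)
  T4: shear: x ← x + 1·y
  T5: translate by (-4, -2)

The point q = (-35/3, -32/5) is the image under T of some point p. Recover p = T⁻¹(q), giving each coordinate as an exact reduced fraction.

T1 = [3/5 -4/5 0; 4/5 3/5 0; 0 0 1]
T2·T1 = [3/5 -4/5 0; -4/5 -3/5 0; 0 0 1]
T3·…·T1 = [-6/5 8/5 0; -4/5 -3/5 0; 0 0 1]
T4·…·T1 = [-2 1 0; -4/5 -3/5 0; 0 0 1]
T5·…·T1 = [-2 1 -4; -4/5 -3/5 -2; 0 0 1]
det M = 2; M⁻¹ = [-3/10 -1/2 -11/5; 2/5 -1 -2/5; 0 0 1]
M⁻¹ · (-35/3, -32/5)ᵀ = (9/2, 4/3)ᵀ

p = (9/2, 4/3)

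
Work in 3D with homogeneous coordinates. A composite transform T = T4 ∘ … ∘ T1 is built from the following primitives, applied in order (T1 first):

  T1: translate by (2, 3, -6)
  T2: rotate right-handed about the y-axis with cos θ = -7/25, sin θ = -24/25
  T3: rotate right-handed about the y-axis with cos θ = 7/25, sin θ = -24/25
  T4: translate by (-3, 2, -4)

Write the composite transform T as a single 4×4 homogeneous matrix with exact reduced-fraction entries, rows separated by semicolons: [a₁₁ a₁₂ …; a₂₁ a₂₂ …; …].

T = [-1 0 0 -5; 0 1 0 5; 0 0 -1 2; 0 0 0 1]

T1 = [1 0 0 2; 0 1 0 3; 0 0 1 -6; 0 0 0 1]
T2·T1 = [-7/25 0 -24/25 26/5; 0 1 0 3; 24/25 0 -7/25 18/5; 0 0 0 1]
T3·…·T1 = [-1 0 0 -2; 0 1 0 3; 0 0 -1 6; 0 0 0 1]
T4·…·T1 = [-1 0 0 -5; 0 1 0 5; 0 0 -1 2; 0 0 0 1]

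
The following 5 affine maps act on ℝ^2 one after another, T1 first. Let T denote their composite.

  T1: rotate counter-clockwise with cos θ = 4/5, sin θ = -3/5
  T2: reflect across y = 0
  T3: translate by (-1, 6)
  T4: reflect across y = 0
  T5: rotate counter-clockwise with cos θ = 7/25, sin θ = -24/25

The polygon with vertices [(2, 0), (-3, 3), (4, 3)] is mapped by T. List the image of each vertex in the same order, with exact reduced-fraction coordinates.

T1 rotate counter-clockwise with cos θ = 4/5, sin θ = -3/5: (2, 0) → (8/5, -6/5); (-3, 3) → (-3/5, 21/5); (4, 3) → (5, 0)
T2 reflect across y = 0: (8/5, -6/5) → (8/5, 6/5); (-3/5, 21/5) → (-3/5, -21/5); (5, 0) → (5, 0)
T3 translate by (-1, 6): (8/5, 6/5) → (3/5, 36/5); (-3/5, -21/5) → (-8/5, 9/5); (5, 0) → (4, 6)
T4 reflect across y = 0: (3/5, 36/5) → (3/5, -36/5); (-8/5, 9/5) → (-8/5, -9/5); (4, 6) → (4, -6)
T5 rotate counter-clockwise with cos θ = 7/25, sin θ = -24/25: (3/5, -36/5) → (-843/125, -324/125); (-8/5, -9/5) → (-272/125, 129/125); (4, -6) → (-116/25, -138/25)

image vertices: (-843/125, -324/125), (-272/125, 129/125), (-116/25, -138/25)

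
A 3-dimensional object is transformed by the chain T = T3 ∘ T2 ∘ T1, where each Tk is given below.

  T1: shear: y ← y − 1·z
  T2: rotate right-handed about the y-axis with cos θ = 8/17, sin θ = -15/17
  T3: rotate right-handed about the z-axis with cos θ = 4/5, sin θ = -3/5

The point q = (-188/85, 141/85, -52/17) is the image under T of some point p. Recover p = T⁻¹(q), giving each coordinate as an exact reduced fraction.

p = (-4, 1, 1)

T1 = [1 0 0 0; 0 1 -1 0; 0 0 1 0; 0 0 0 1]
T2·T1 = [8/17 0 -15/17 0; 0 1 -1 0; 15/17 0 8/17 0; 0 0 0 1]
T3·…·T1 = [32/85 3/5 -111/85 0; -24/85 4/5 -23/85 0; 15/17 0 8/17 0; 0 0 0 1]
det M = 1; M⁻¹ = [32/85 -24/85 15/17 0; -9/85 113/85 8/17 0; -12/17 9/17 8/17 0; 0 0 0 1]
M⁻¹ · (-188/85, 141/85, -52/17)ᵀ = (-4, 1, 1)ᵀ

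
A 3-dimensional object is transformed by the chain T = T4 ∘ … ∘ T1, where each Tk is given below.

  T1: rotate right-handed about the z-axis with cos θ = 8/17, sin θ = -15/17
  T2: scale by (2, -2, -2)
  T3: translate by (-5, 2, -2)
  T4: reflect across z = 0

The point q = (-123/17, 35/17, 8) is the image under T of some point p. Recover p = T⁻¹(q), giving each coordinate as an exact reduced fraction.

T1 = [8/17 15/17 0 0; -15/17 8/17 0 0; 0 0 1 0; 0 0 0 1]
T2·T1 = [16/17 30/17 0 0; 30/17 -16/17 0 0; 0 0 -2 0; 0 0 0 1]
T3·…·T1 = [16/17 30/17 0 -5; 30/17 -16/17 0 2; 0 0 -2 -2; 0 0 0 1]
T4·…·T1 = [16/17 30/17 0 -5; 30/17 -16/17 0 2; 0 0 2 2; 0 0 0 1]
det M = -8; M⁻¹ = [4/17 15/34 0 5/17; 15/34 -4/17 0 91/34; 0 0 1/2 -1; 0 0 0 1]
M⁻¹ · (-123/17, 35/17, 8)ᵀ = (-1/2, -1, 3)ᵀ

p = (-1/2, -1, 3)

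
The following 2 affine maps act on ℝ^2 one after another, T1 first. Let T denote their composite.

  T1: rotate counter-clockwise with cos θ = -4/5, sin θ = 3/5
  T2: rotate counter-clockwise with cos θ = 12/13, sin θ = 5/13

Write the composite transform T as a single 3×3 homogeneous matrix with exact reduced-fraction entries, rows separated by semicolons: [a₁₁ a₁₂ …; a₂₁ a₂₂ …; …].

T1 = [-4/5 -3/5 0; 3/5 -4/5 0; 0 0 1]
T2·T1 = [-63/65 -16/65 0; 16/65 -63/65 0; 0 0 1]

T = [-63/65 -16/65 0; 16/65 -63/65 0; 0 0 1]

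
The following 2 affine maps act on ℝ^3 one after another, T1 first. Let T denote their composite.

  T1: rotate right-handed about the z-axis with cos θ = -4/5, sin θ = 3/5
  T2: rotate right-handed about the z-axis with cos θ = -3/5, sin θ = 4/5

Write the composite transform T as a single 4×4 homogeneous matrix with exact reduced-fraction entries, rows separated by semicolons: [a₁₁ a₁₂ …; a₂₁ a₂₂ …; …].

T1 = [-4/5 -3/5 0 0; 3/5 -4/5 0 0; 0 0 1 0; 0 0 0 1]
T2·T1 = [0 1 0 0; -1 0 0 0; 0 0 1 0; 0 0 0 1]

T = [0 1 0 0; -1 0 0 0; 0 0 1 0; 0 0 0 1]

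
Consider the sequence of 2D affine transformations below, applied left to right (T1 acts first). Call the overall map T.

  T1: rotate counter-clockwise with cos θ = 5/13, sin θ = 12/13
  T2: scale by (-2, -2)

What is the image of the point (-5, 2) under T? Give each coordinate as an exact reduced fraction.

T(p) = (98/13, 100/13)

T1 rotate counter-clockwise with cos θ = 5/13, sin θ = 12/13: (-5, 2) → (-49/13, -50/13)
T2 scale by (-2, -2): (-49/13, -50/13) → (98/13, 100/13)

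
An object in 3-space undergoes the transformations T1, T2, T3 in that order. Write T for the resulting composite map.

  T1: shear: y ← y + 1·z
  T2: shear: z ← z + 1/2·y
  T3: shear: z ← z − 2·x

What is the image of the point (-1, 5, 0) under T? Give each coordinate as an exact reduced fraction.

T1 shear: y ← y + 1·z: (-1, 5, 0) → (-1, 5, 0)
T2 shear: z ← z + 1/2·y: (-1, 5, 0) → (-1, 5, 5/2)
T3 shear: z ← z − 2·x: (-1, 5, 5/2) → (-1, 5, 9/2)

T(p) = (-1, 5, 9/2)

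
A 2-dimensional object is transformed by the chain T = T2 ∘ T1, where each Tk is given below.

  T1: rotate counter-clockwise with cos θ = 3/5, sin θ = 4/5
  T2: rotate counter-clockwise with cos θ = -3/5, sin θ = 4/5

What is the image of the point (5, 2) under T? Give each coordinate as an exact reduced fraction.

T(p) = (-5, -2)

T1 rotate counter-clockwise with cos θ = 3/5, sin θ = 4/5: (5, 2) → (7/5, 26/5)
T2 rotate counter-clockwise with cos θ = -3/5, sin θ = 4/5: (7/5, 26/5) → (-5, -2)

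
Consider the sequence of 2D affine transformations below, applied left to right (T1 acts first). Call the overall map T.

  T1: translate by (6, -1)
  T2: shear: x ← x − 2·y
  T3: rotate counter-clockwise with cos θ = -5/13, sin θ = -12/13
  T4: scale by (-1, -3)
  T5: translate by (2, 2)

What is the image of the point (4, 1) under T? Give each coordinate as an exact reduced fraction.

T1 translate by (6, -1): (4, 1) → (10, 0)
T2 shear: x ← x − 2·y: (10, 0) → (10, 0)
T3 rotate counter-clockwise with cos θ = -5/13, sin θ = -12/13: (10, 0) → (-50/13, -120/13)
T4 scale by (-1, -3): (-50/13, -120/13) → (50/13, 360/13)
T5 translate by (2, 2): (50/13, 360/13) → (76/13, 386/13)

T(p) = (76/13, 386/13)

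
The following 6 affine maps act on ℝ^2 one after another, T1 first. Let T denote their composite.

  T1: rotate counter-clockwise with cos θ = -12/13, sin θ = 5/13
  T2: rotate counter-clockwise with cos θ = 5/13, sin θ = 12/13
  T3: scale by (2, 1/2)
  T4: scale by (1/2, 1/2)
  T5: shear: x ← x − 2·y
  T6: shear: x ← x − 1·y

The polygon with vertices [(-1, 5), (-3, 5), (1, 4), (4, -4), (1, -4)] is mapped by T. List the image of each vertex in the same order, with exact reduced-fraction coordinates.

image vertices: (331/52, -37/52), (4549/676, -243/676), (3221/676, -599/676), (-959/169, 1/169), (-3467/676, 361/676)

T1 rotate counter-clockwise with cos θ = -12/13, sin θ = 5/13: (-1, 5) → (-1, -5); (-3, 5) → (11/13, -75/13); (1, 4) → (-32/13, -43/13); (4, -4) → (-28/13, 68/13); (1, -4) → (8/13, 53/13)
T2 rotate counter-clockwise with cos θ = 5/13, sin θ = 12/13: (-1, -5) → (55/13, -37/13); (11/13, -75/13) → (955/169, -243/169); (-32/13, -43/13) → (356/169, -599/169); (-28/13, 68/13) → (-956/169, 4/169); (8/13, 53/13) → (-596/169, 361/169)
T3 scale by (2, 1/2): (55/13, -37/13) → (110/13, -37/26); (955/169, -243/169) → (1910/169, -243/338); (356/169, -599/169) → (712/169, -599/338); (-956/169, 4/169) → (-1912/169, 2/169); (-596/169, 361/169) → (-1192/169, 361/338)
T4 scale by (1/2, 1/2): (110/13, -37/26) → (55/13, -37/52); (1910/169, -243/338) → (955/169, -243/676); (712/169, -599/338) → (356/169, -599/676); (-1912/169, 2/169) → (-956/169, 1/169); (-1192/169, 361/338) → (-596/169, 361/676)
T5 shear: x ← x − 2·y: (55/13, -37/52) → (147/26, -37/52); (955/169, -243/676) → (2153/338, -243/676); (356/169, -599/676) → (1311/338, -599/676); (-956/169, 1/169) → (-958/169, 1/169); (-596/169, 361/676) → (-1553/338, 361/676)
T6 shear: x ← x − 1·y: (147/26, -37/52) → (331/52, -37/52); (2153/338, -243/676) → (4549/676, -243/676); (1311/338, -599/676) → (3221/676, -599/676); (-958/169, 1/169) → (-959/169, 1/169); (-1553/338, 361/676) → (-3467/676, 361/676)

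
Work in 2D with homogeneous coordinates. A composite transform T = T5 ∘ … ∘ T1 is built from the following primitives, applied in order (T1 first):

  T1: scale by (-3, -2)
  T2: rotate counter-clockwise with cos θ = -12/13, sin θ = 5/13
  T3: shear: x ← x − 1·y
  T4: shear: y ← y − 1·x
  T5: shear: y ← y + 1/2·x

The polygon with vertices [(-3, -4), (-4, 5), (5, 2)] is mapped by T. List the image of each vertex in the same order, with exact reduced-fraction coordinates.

image vertices: (-97/13, -5/26), (-274/13, 317/13), (227/13, -281/26)

T1 scale by (-3, -2): (-3, -4) → (9, 8); (-4, 5) → (12, -10); (5, 2) → (-15, -4)
T2 rotate counter-clockwise with cos θ = -12/13, sin θ = 5/13: (9, 8) → (-148/13, -51/13); (12, -10) → (-94/13, 180/13); (-15, -4) → (200/13, -27/13)
T3 shear: x ← x − 1·y: (-148/13, -51/13) → (-97/13, -51/13); (-94/13, 180/13) → (-274/13, 180/13); (200/13, -27/13) → (227/13, -27/13)
T4 shear: y ← y − 1·x: (-97/13, -51/13) → (-97/13, 46/13); (-274/13, 180/13) → (-274/13, 454/13); (227/13, -27/13) → (227/13, -254/13)
T5 shear: y ← y + 1/2·x: (-97/13, 46/13) → (-97/13, -5/26); (-274/13, 454/13) → (-274/13, 317/13); (227/13, -254/13) → (227/13, -281/26)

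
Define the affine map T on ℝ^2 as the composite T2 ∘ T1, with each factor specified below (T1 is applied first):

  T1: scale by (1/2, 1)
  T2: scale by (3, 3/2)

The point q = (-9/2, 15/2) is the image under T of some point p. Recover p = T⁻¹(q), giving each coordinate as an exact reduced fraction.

T1 = [1/2 0 0; 0 1 0; 0 0 1]
T2·T1 = [3/2 0 0; 0 3/2 0; 0 0 1]
det M = 9/4; M⁻¹ = [2/3 0 0; 0 2/3 0; 0 0 1]
M⁻¹ · (-9/2, 15/2)ᵀ = (-3, 5)ᵀ

p = (-3, 5)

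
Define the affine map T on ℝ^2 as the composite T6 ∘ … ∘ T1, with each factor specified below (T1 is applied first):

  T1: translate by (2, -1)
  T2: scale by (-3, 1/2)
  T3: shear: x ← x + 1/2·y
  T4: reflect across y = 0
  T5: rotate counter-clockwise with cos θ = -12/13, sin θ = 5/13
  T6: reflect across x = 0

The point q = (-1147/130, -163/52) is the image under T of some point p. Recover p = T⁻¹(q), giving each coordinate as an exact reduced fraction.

T1 = [1 0 2; 0 1 -1; 0 0 1]
T2·T1 = [-3 0 -6; 0 1/2 -1/2; 0 0 1]
T3·…·T1 = [-3 1/4 -25/4; 0 1/2 -1/2; 0 0 1]
T4·…·T1 = [-3 1/4 -25/4; 0 -1/2 1/2; 0 0 1]
T5·…·T1 = [36/13 -1/26 145/26; -15/13 29/52 -149/52; 0 0 1]
T6·…·T1 = [-36/13 1/26 -145/26; -15/13 29/52 -149/52; 0 0 1]
det M = -3/2; M⁻¹ = [-29/78 1/39 -2; -10/13 24/13 1; 0 0 1]
M⁻¹ · (-1147/130, -163/52)ᵀ = (6/5, 2)ᵀ

p = (6/5, 2)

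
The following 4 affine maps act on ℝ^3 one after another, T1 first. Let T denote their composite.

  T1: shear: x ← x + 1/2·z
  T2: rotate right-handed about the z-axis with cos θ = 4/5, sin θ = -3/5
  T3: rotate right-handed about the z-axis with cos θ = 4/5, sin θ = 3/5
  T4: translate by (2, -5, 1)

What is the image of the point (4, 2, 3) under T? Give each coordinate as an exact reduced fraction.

T(p) = (15/2, -3, 4)

T1 shear: x ← x + 1/2·z: (4, 2, 3) → (11/2, 2, 3)
T2 rotate right-handed about the z-axis with cos θ = 4/5, sin θ = -3/5: (11/2, 2, 3) → (28/5, -17/10, 3)
T3 rotate right-handed about the z-axis with cos θ = 4/5, sin θ = 3/5: (28/5, -17/10, 3) → (11/2, 2, 3)
T4 translate by (2, -5, 1): (11/2, 2, 3) → (15/2, -3, 4)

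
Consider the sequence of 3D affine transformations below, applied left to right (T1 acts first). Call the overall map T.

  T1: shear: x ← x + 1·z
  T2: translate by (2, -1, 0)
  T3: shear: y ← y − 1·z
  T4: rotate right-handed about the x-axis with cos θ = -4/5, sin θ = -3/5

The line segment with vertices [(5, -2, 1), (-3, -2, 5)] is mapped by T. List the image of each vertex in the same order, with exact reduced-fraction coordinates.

image vertices: (8, 19/5, 8/5), (4, 47/5, 4/5)

T1 shear: x ← x + 1·z: (5, -2, 1) → (6, -2, 1); (-3, -2, 5) → (2, -2, 5)
T2 translate by (2, -1, 0): (6, -2, 1) → (8, -3, 1); (2, -2, 5) → (4, -3, 5)
T3 shear: y ← y − 1·z: (8, -3, 1) → (8, -4, 1); (4, -3, 5) → (4, -8, 5)
T4 rotate right-handed about the x-axis with cos θ = -4/5, sin θ = -3/5: (8, -4, 1) → (8, 19/5, 8/5); (4, -8, 5) → (4, 47/5, 4/5)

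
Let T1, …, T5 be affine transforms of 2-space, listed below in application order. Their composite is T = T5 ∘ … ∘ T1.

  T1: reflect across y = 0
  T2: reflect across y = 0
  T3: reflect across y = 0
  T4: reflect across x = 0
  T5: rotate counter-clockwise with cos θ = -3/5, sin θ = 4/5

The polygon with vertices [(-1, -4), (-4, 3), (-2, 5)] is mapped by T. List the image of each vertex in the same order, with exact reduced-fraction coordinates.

T1 reflect across y = 0: (-1, -4) → (-1, 4); (-4, 3) → (-4, -3); (-2, 5) → (-2, -5)
T2 reflect across y = 0: (-1, 4) → (-1, -4); (-4, -3) → (-4, 3); (-2, -5) → (-2, 5)
T3 reflect across y = 0: (-1, -4) → (-1, 4); (-4, 3) → (-4, -3); (-2, 5) → (-2, -5)
T4 reflect across x = 0: (-1, 4) → (1, 4); (-4, -3) → (4, -3); (-2, -5) → (2, -5)
T5 rotate counter-clockwise with cos θ = -3/5, sin θ = 4/5: (1, 4) → (-19/5, -8/5); (4, -3) → (0, 5); (2, -5) → (14/5, 23/5)

image vertices: (-19/5, -8/5), (0, 5), (14/5, 23/5)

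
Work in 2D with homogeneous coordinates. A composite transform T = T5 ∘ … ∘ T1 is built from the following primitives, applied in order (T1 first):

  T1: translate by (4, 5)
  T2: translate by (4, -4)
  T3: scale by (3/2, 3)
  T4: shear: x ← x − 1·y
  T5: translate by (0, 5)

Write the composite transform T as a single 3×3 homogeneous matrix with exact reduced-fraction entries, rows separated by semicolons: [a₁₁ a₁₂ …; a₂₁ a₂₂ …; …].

T1 = [1 0 4; 0 1 5; 0 0 1]
T2·T1 = [1 0 8; 0 1 1; 0 0 1]
T3·…·T1 = [3/2 0 12; 0 3 3; 0 0 1]
T4·…·T1 = [3/2 -3 9; 0 3 3; 0 0 1]
T5·…·T1 = [3/2 -3 9; 0 3 8; 0 0 1]

T = [3/2 -3 9; 0 3 8; 0 0 1]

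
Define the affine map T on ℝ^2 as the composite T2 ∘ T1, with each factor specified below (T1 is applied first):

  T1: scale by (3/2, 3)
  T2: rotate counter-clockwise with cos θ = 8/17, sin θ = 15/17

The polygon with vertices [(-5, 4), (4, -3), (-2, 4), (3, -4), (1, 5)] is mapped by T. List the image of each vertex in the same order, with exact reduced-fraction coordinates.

image vertices: (-240/17, -33/34), (183/17, 18/17), (-12, 3), (216/17, -57/34), (-213/17, 285/34)

T1 scale by (3/2, 3): (-5, 4) → (-15/2, 12); (4, -3) → (6, -9); (-2, 4) → (-3, 12); (3, -4) → (9/2, -12); (1, 5) → (3/2, 15)
T2 rotate counter-clockwise with cos θ = 8/17, sin θ = 15/17: (-15/2, 12) → (-240/17, -33/34); (6, -9) → (183/17, 18/17); (-3, 12) → (-12, 3); (9/2, -12) → (216/17, -57/34); (3/2, 15) → (-213/17, 285/34)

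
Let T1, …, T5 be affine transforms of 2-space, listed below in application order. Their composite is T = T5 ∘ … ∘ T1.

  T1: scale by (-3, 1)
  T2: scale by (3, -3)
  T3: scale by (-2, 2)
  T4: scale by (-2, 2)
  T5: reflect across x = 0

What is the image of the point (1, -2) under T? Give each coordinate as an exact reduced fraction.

T1 scale by (-3, 1): (1, -2) → (-3, -2)
T2 scale by (3, -3): (-3, -2) → (-9, 6)
T3 scale by (-2, 2): (-9, 6) → (18, 12)
T4 scale by (-2, 2): (18, 12) → (-36, 24)
T5 reflect across x = 0: (-36, 24) → (36, 24)

T(p) = (36, 24)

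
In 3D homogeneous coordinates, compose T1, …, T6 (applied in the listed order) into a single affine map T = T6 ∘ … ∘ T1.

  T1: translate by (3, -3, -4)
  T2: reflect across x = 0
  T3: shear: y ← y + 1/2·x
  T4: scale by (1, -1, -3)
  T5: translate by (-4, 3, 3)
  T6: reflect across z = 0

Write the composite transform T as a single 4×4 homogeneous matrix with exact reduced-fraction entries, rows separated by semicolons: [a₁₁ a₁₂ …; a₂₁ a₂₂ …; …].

T1 = [1 0 0 3; 0 1 0 -3; 0 0 1 -4; 0 0 0 1]
T2·T1 = [-1 0 0 -3; 0 1 0 -3; 0 0 1 -4; 0 0 0 1]
T3·…·T1 = [-1 0 0 -3; -1/2 1 0 -9/2; 0 0 1 -4; 0 0 0 1]
T4·…·T1 = [-1 0 0 -3; 1/2 -1 0 9/2; 0 0 -3 12; 0 0 0 1]
T5·…·T1 = [-1 0 0 -7; 1/2 -1 0 15/2; 0 0 -3 15; 0 0 0 1]
T6·…·T1 = [-1 0 0 -7; 1/2 -1 0 15/2; 0 0 3 -15; 0 0 0 1]

T = [-1 0 0 -7; 1/2 -1 0 15/2; 0 0 3 -15; 0 0 0 1]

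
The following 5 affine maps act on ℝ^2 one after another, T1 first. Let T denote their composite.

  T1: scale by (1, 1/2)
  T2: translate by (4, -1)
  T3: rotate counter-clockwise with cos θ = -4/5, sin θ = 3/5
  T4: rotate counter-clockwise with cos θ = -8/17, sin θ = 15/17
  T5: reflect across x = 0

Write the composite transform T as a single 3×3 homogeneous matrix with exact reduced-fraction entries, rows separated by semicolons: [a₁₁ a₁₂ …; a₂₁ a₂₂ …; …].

T = [13/85 -42/85 8/5; -84/85 -13/170 -19/5; 0 0 1]

T1 = [1 0 0; 0 1/2 0; 0 0 1]
T2·T1 = [1 0 4; 0 1/2 -1; 0 0 1]
T3·…·T1 = [-4/5 -3/10 -13/5; 3/5 -2/5 16/5; 0 0 1]
T4·…·T1 = [-13/85 42/85 -8/5; -84/85 -13/170 -19/5; 0 0 1]
T5·…·T1 = [13/85 -42/85 8/5; -84/85 -13/170 -19/5; 0 0 1]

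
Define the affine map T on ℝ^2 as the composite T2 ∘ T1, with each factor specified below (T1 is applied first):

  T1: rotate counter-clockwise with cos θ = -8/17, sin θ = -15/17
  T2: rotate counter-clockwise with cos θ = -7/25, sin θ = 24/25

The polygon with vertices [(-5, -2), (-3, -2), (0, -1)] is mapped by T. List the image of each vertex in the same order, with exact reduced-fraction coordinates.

T1 rotate counter-clockwise with cos θ = -8/17, sin θ = -15/17: (-5, -2) → (10/17, 91/17); (-3, -2) → (-6/17, 61/17); (0, -1) → (-15/17, 8/17)
T2 rotate counter-clockwise with cos θ = -7/25, sin θ = 24/25: (10/17, 91/17) → (-2254/425, -397/425); (-6/17, 61/17) → (-1422/425, -571/425); (-15/17, 8/17) → (-87/425, -416/425)

image vertices: (-2254/425, -397/425), (-1422/425, -571/425), (-87/425, -416/425)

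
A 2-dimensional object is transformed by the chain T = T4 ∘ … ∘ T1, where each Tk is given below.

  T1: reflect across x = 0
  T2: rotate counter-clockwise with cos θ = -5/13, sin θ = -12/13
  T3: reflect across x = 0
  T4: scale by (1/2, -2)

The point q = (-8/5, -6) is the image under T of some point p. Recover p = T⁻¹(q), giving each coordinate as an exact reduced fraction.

p = (4, 9/5)

T1 = [-1 0 0; 0 1 0; 0 0 1]
T2·T1 = [5/13 12/13 0; 12/13 -5/13 0; 0 0 1]
T3·…·T1 = [-5/13 -12/13 0; 12/13 -5/13 0; 0 0 1]
T4·…·T1 = [-5/26 -6/13 0; -24/13 10/13 0; 0 0 1]
det M = -1; M⁻¹ = [-10/13 -6/13 0; -24/13 5/26 0; 0 0 1]
M⁻¹ · (-8/5, -6)ᵀ = (4, 9/5)ᵀ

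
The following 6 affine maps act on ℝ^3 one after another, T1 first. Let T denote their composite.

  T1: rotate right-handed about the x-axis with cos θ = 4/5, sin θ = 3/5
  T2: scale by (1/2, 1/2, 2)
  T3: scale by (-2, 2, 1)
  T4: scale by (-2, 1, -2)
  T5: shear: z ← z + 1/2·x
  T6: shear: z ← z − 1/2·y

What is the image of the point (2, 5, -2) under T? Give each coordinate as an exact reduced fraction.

T1 rotate right-handed about the x-axis with cos θ = 4/5, sin θ = 3/5: (2, 5, -2) → (2, 26/5, 7/5)
T2 scale by (1/2, 1/2, 2): (2, 26/5, 7/5) → (1, 13/5, 14/5)
T3 scale by (-2, 2, 1): (1, 13/5, 14/5) → (-2, 26/5, 14/5)
T4 scale by (-2, 1, -2): (-2, 26/5, 14/5) → (4, 26/5, -28/5)
T5 shear: z ← z + 1/2·x: (4, 26/5, -28/5) → (4, 26/5, -18/5)
T6 shear: z ← z − 1/2·y: (4, 26/5, -18/5) → (4, 26/5, -31/5)

T(p) = (4, 26/5, -31/5)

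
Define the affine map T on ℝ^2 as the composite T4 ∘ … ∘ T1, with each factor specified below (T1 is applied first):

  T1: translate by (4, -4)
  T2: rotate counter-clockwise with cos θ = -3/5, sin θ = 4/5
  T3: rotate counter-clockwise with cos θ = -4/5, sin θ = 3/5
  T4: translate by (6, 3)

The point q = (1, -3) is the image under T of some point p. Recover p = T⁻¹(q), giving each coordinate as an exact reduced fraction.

p = (2, -1)

T1 = [1 0 4; 0 1 -4; 0 0 1]
T2·T1 = [-3/5 -4/5 4/5; 4/5 -3/5 28/5; 0 0 1]
T3·…·T1 = [0 1 -4; -1 0 -4; 0 0 1]
T4·…·T1 = [0 1 2; -1 0 -1; 0 0 1]
det M = 1; M⁻¹ = [0 -1 -1; 1 0 -2; 0 0 1]
M⁻¹ · (1, -3)ᵀ = (2, -1)ᵀ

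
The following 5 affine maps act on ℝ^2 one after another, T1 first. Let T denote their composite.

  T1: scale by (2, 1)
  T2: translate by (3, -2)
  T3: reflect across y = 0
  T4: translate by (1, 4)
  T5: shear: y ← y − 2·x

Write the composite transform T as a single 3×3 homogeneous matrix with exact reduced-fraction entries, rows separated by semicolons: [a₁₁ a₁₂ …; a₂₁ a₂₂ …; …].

T = [2 0 4; -4 -1 -2; 0 0 1]

T1 = [2 0 0; 0 1 0; 0 0 1]
T2·T1 = [2 0 3; 0 1 -2; 0 0 1]
T3·…·T1 = [2 0 3; 0 -1 2; 0 0 1]
T4·…·T1 = [2 0 4; 0 -1 6; 0 0 1]
T5·…·T1 = [2 0 4; -4 -1 -2; 0 0 1]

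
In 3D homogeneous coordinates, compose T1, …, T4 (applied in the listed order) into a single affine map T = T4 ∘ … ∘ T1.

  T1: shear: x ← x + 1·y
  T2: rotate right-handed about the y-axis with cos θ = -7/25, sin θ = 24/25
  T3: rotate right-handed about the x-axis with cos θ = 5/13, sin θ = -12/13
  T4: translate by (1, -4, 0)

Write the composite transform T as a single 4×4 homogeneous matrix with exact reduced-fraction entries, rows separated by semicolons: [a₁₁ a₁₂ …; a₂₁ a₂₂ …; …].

T1 = [1 1 0 0; 0 1 0 0; 0 0 1 0; 0 0 0 1]
T2·T1 = [-7/25 -7/25 24/25 0; 0 1 0 0; -24/25 -24/25 -7/25 0; 0 0 0 1]
T3·…·T1 = [-7/25 -7/25 24/25 0; -288/325 -163/325 -84/325 0; -24/65 -84/65 -7/65 0; 0 0 0 1]
T4·…·T1 = [-7/25 -7/25 24/25 1; -288/325 -163/325 -84/325 -4; -24/65 -84/65 -7/65 0; 0 0 0 1]

T = [-7/25 -7/25 24/25 1; -288/325 -163/325 -84/325 -4; -24/65 -84/65 -7/65 0; 0 0 0 1]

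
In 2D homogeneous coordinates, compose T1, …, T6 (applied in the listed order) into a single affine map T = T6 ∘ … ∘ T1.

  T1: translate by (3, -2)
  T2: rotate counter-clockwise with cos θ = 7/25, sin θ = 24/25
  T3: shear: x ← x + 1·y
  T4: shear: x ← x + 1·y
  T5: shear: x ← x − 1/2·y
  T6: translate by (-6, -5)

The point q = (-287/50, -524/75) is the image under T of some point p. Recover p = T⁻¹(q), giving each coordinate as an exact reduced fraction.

T1 = [1 0 3; 0 1 -2; 0 0 1]
T2·T1 = [7/25 -24/25 69/25; 24/25 7/25 58/25; 0 0 1]
T3·…·T1 = [31/25 -17/25 127/25; 24/25 7/25 58/25; 0 0 1]
T4·…·T1 = [11/5 -2/5 37/5; 24/25 7/25 58/25; 0 0 1]
T5·…·T1 = [43/25 -27/50 156/25; 24/25 7/25 58/25; 0 0 1]
T6·…·T1 = [43/25 -27/50 6/25; 24/25 7/25 -67/25; 0 0 1]
det M = 1; M⁻¹ = [7/25 27/50 69/50; -24/25 43/25 121/25; 0 0 1]
M⁻¹ · (-287/50, -524/75)ᵀ = (-4, -5/3)ᵀ

p = (-4, -5/3)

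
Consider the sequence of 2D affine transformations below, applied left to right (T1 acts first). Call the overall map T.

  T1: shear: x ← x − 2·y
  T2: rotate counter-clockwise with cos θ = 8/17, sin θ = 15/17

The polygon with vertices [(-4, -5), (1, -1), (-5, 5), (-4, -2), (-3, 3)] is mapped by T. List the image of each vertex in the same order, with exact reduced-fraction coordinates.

image vertices: (123/17, 50/17), (39/17, 37/17), (-195/17, -185/17), (30/17, -16/17), (-117/17, -111/17)

T1 shear: x ← x − 2·y: (-4, -5) → (6, -5); (1, -1) → (3, -1); (-5, 5) → (-15, 5); (-4, -2) → (0, -2); (-3, 3) → (-9, 3)
T2 rotate counter-clockwise with cos θ = 8/17, sin θ = 15/17: (6, -5) → (123/17, 50/17); (3, -1) → (39/17, 37/17); (-15, 5) → (-195/17, -185/17); (0, -2) → (30/17, -16/17); (-9, 3) → (-117/17, -111/17)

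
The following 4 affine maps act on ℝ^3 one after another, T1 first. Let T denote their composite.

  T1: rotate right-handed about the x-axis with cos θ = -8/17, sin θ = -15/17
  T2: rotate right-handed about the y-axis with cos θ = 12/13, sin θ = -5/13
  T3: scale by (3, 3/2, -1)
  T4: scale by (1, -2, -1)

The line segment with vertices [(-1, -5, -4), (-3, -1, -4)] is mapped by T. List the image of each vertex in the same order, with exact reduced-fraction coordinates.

T1 rotate right-handed about the x-axis with cos θ = -8/17, sin θ = -15/17: (-1, -5, -4) → (-1, -20/17, 107/17); (-3, -1, -4) → (-3, -52/17, 47/17)
T2 rotate right-handed about the y-axis with cos θ = 12/13, sin θ = -5/13: (-1, -20/17, 107/17) → (-739/221, -20/17, 1199/221); (-3, -52/17, 47/17) → (-847/221, -52/17, 309/221)
T3 scale by (3, 3/2, -1): (-739/221, -20/17, 1199/221) → (-2217/221, -30/17, -1199/221); (-847/221, -52/17, 309/221) → (-2541/221, -78/17, -309/221)
T4 scale by (1, -2, -1): (-2217/221, -30/17, -1199/221) → (-2217/221, 60/17, 1199/221); (-2541/221, -78/17, -309/221) → (-2541/221, 156/17, 309/221)

image vertices: (-2217/221, 60/17, 1199/221), (-2541/221, 156/17, 309/221)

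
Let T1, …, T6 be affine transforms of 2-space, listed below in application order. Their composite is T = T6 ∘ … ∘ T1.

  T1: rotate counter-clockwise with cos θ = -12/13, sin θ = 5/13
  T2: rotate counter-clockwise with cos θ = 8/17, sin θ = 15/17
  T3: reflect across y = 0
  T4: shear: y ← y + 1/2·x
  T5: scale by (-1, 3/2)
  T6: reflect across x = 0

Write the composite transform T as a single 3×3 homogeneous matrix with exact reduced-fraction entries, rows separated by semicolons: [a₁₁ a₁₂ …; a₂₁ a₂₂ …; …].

T1 = [-12/13 -5/13 0; 5/13 -12/13 0; 0 0 1]
T2·T1 = [-171/221 140/221 0; -140/221 -171/221 0; 0 0 1]
T3·…·T1 = [-171/221 140/221 0; 140/221 171/221 0; 0 0 1]
T4·…·T1 = [-171/221 140/221 0; 109/442 241/221 0; 0 0 1]
T5·…·T1 = [171/221 -140/221 0; 327/884 723/442 0; 0 0 1]
T6·…·T1 = [-171/221 140/221 0; 327/884 723/442 0; 0 0 1]

T = [-171/221 140/221 0; 327/884 723/442 0; 0 0 1]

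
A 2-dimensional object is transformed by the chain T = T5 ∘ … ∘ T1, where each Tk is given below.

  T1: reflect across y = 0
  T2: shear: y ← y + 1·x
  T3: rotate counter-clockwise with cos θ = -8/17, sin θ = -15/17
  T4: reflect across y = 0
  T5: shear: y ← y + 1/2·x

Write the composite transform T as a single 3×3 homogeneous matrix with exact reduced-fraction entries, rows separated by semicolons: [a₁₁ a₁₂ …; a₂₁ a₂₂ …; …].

T = [7/17 -15/17 0; 53/34 -31/34 0; 0 0 1]

T1 = [1 0 0; 0 -1 0; 0 0 1]
T2·T1 = [1 0 0; 1 -1 0; 0 0 1]
T3·…·T1 = [7/17 -15/17 0; -23/17 8/17 0; 0 0 1]
T4·…·T1 = [7/17 -15/17 0; 23/17 -8/17 0; 0 0 1]
T5·…·T1 = [7/17 -15/17 0; 53/34 -31/34 0; 0 0 1]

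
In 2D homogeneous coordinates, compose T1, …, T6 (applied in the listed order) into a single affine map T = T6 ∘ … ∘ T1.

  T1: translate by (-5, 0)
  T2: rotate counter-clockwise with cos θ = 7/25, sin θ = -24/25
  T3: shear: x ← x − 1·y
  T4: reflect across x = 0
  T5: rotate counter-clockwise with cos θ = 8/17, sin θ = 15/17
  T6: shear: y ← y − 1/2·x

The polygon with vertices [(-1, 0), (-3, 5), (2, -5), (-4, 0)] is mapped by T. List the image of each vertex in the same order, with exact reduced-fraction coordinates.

image vertices: (-672/425, 4278/425), (-2101/425, 10623/850), (869/425, 5063/850), (-1008/425, 6417/425)

T1 translate by (-5, 0): (-1, 0) → (-6, 0); (-3, 5) → (-8, 5); (2, -5) → (-3, -5); (-4, 0) → (-9, 0)
T2 rotate counter-clockwise with cos θ = 7/25, sin θ = -24/25: (-6, 0) → (-42/25, 144/25); (-8, 5) → (64/25, 227/25); (-3, -5) → (-141/25, 37/25); (-9, 0) → (-63/25, 216/25)
T3 shear: x ← x − 1·y: (-42/25, 144/25) → (-186/25, 144/25); (64/25, 227/25) → (-163/25, 227/25); (-141/25, 37/25) → (-178/25, 37/25); (-63/25, 216/25) → (-279/25, 216/25)
T4 reflect across x = 0: (-186/25, 144/25) → (186/25, 144/25); (-163/25, 227/25) → (163/25, 227/25); (-178/25, 37/25) → (178/25, 37/25); (-279/25, 216/25) → (279/25, 216/25)
T5 rotate counter-clockwise with cos θ = 8/17, sin θ = 15/17: (186/25, 144/25) → (-672/425, 3942/425); (163/25, 227/25) → (-2101/425, 4261/425); (178/25, 37/25) → (869/425, 2966/425); (279/25, 216/25) → (-1008/425, 5913/425)
T6 shear: y ← y − 1/2·x: (-672/425, 3942/425) → (-672/425, 4278/425); (-2101/425, 4261/425) → (-2101/425, 10623/850); (869/425, 2966/425) → (869/425, 5063/850); (-1008/425, 5913/425) → (-1008/425, 6417/425)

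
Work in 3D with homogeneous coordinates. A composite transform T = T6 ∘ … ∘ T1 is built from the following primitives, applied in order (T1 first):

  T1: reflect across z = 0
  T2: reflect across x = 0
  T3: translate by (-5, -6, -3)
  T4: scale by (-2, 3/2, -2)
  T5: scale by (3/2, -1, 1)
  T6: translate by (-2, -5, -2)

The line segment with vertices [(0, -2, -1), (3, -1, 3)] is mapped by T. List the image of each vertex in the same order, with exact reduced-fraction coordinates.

image vertices: (13, 7, 2), (22, 11/2, 10)

T1 reflect across z = 0: (0, -2, -1) → (0, -2, 1); (3, -1, 3) → (3, -1, -3)
T2 reflect across x = 0: (0, -2, 1) → (0, -2, 1); (3, -1, -3) → (-3, -1, -3)
T3 translate by (-5, -6, -3): (0, -2, 1) → (-5, -8, -2); (-3, -1, -3) → (-8, -7, -6)
T4 scale by (-2, 3/2, -2): (-5, -8, -2) → (10, -12, 4); (-8, -7, -6) → (16, -21/2, 12)
T5 scale by (3/2, -1, 1): (10, -12, 4) → (15, 12, 4); (16, -21/2, 12) → (24, 21/2, 12)
T6 translate by (-2, -5, -2): (15, 12, 4) → (13, 7, 2); (24, 21/2, 12) → (22, 11/2, 10)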